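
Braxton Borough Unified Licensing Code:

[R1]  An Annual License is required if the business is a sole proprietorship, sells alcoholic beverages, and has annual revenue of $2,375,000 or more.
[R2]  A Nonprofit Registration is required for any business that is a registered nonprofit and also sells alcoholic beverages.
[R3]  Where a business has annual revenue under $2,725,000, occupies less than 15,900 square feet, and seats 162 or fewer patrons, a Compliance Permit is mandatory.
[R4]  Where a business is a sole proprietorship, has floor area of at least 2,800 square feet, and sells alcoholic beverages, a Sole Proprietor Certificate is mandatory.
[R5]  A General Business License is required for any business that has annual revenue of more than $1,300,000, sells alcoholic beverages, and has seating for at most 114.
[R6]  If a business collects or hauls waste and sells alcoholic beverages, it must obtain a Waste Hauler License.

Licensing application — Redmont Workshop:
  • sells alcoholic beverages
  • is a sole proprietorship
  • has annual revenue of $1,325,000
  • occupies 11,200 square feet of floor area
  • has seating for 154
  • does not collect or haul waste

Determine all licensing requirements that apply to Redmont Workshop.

Compliance Permit, Sole Proprietor Certificate

[R1] is a sole proprietorship; sells alcoholic beverages; revenue $1,325,000 < $2,375,000 → Annual License not required.
[R2] is a sole proprietorship (not: is a registered nonprofit); sells alcoholic beverages → Nonprofit Registration not required.
[R3] revenue $1,325,000 < $2,725,000; floor area 11,200 square feet < 15,900 square feet; seating 154 ≤ 162 → Compliance Permit required.
[R4] is a sole proprietorship; floor area 11,200 square feet ≥ 2,800 square feet; sells alcoholic beverages → Sole Proprietor Certificate required.
[R5] revenue $1,325,000 > $1,300,000; sells alcoholic beverages; seating 154 > 114 → General Business License not required.
[R6] does not collect or haul waste; sells alcoholic beverages → Waste Hauler License not required.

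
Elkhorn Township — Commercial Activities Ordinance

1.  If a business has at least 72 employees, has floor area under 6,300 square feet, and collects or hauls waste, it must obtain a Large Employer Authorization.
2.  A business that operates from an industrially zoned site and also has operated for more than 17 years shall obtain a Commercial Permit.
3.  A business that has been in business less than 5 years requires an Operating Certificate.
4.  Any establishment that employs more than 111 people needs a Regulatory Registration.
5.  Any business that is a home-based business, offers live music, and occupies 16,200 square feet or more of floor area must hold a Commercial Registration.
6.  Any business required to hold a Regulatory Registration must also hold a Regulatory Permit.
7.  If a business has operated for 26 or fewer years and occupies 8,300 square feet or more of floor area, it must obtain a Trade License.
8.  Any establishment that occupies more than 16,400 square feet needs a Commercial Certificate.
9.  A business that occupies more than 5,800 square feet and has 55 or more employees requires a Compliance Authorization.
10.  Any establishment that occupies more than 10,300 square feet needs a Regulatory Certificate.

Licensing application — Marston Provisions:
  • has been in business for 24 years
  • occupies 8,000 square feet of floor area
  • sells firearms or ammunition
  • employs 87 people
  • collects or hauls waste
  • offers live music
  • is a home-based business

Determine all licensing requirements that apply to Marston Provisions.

1. employees 87 ≥ 72; floor area 8,000 square feet ≥ 6,300 square feet; collects or hauls waste → Large Employer Authorization not required.
2. is a home-based business (not: operates from an industrially zoned site); years in business 24 > 17 → Commercial Permit not required.
3. years in business 24 ≥ 5 → Operating Certificate not required.
4. employees 87 ≤ 111 → Regulatory Registration not required.
5. is a home-based business; offers live music; floor area 8,000 square feet < 16,200 square feet → Commercial Registration not required.
6. Regulatory Registration is not required → no effect.
7. years in business 24 ≤ 26; floor area 8,000 square feet < 8,300 square feet → Trade License not required.
8. floor area 8,000 square feet ≤ 16,400 square feet → Commercial Certificate not required.
9. floor area 8,000 square feet > 5,800 square feet; employees 87 ≥ 55 → Compliance Authorization required.
10. floor area 8,000 square feet ≤ 10,300 square feet → Regulatory Certificate not required.

Compliance Authorization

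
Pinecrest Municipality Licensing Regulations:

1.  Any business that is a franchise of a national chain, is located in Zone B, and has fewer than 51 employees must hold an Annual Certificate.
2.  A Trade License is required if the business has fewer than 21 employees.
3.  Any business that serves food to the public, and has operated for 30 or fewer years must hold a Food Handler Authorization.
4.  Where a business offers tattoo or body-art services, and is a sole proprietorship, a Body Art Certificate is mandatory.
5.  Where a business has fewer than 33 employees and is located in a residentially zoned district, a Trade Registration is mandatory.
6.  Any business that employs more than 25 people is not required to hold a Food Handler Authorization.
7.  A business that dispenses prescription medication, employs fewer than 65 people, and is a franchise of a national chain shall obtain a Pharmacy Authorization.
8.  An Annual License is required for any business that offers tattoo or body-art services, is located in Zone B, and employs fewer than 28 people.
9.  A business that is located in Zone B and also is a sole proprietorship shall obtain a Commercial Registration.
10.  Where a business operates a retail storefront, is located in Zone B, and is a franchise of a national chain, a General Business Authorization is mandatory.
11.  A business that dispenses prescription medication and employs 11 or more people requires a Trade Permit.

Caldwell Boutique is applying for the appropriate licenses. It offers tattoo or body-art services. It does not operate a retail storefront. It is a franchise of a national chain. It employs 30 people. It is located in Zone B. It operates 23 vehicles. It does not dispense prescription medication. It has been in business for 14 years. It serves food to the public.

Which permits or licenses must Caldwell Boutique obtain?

Annual Certificate

1. is a franchise of a national chain; is located in Zone B; employees 30 < 51 → Annual Certificate required.
2. employees 30 ≥ 21 → Trade License not required.
3. serves food to the public; years in business 14 ≤ 30 → Food Handler Authorization required.
4. offers tattoo or body-art services; is a franchise of a national chain (not: is a sole proprietorship) → Body Art Certificate not required.
5. employees 30 < 33; is located in Zone B (not: is located in a residentially zoned district) → Trade Registration not required.
6. employees 30 > 25 → exempt from Food Handler Authorization.
7. does not dispense prescription medication; employees 30 < 65; is a franchise of a national chain → Pharmacy Authorization not required.
8. offers tattoo or body-art services; is located in Zone B; employees 30 ≥ 28 → Annual License not required.
9. is located in Zone B; is a franchise of a national chain (not: is a sole proprietorship) → Commercial Registration not required.
10. does not operate a retail storefront; is located in Zone B; is a franchise of a national chain → General Business Authorization not required.
11. does not dispense prescription medication; employees 30 ≥ 11 → Trade Permit not required.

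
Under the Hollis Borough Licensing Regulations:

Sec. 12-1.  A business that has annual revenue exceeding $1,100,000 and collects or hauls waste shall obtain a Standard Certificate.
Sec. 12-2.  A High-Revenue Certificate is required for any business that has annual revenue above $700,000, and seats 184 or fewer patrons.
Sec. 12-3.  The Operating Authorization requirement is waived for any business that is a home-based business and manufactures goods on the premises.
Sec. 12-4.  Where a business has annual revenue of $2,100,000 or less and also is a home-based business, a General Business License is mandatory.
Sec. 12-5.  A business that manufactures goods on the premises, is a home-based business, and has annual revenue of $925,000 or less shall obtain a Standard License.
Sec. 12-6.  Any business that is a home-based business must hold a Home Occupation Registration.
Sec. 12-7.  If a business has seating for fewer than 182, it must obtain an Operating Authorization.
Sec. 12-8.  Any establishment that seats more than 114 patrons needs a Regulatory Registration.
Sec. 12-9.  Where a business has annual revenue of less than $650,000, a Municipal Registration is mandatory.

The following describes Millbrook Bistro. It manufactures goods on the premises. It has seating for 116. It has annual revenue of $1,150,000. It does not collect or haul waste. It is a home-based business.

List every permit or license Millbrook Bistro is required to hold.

General Business License, High-Revenue Certificate, Home Occupation Registration, Regulatory Registration

Sec. 12-1. revenue $1,150,000 > $1,100,000; does not collect or haul waste → Standard Certificate not required.
Sec. 12-2. revenue $1,150,000 > $700,000; seating 116 ≤ 184 → High-Revenue Certificate required.
Sec. 12-3. is a home-based business; manufactures goods on the premises → exempt from Operating Authorization.
Sec. 12-4. revenue $1,150,000 ≤ $2,100,000; is a home-based business → General Business License required.
Sec. 12-5. manufactures goods on the premises; is a home-based business; revenue $1,150,000 > $925,000 → Standard License not required.
Sec. 12-6. is a home-based business → Home Occupation Registration required.
Sec. 12-7. seating 116 < 182 → Operating Authorization required.
Sec. 12-8. seating 116 > 114 → Regulatory Registration required.
Sec. 12-9. revenue $1,150,000 ≥ $650,000 → Municipal Registration not required.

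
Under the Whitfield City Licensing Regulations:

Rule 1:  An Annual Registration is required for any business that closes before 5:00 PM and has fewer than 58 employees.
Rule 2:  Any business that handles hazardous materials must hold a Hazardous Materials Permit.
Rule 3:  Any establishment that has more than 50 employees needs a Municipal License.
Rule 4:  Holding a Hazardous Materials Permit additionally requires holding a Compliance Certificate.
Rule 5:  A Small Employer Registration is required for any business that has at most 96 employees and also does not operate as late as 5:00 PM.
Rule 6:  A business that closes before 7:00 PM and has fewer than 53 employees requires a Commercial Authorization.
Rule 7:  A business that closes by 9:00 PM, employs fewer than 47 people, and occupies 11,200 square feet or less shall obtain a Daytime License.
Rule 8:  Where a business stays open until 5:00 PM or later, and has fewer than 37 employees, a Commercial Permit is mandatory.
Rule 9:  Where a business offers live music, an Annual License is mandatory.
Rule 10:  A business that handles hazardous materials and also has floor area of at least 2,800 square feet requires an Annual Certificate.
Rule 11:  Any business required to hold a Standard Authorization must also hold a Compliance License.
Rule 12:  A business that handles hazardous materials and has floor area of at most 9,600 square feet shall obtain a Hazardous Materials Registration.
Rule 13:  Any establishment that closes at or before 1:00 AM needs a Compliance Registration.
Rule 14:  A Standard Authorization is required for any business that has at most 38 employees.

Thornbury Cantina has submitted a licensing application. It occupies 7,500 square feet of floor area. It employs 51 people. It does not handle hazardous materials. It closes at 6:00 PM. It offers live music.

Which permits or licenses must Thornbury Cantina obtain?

Annual License, Commercial Authorization, Compliance Registration, Municipal License

Rule 1: closes 6:00 PM, after 5:00 PM; employees 51 < 58 → Annual Registration not required.
Rule 2: does not handle hazardous materials → Hazardous Materials Permit not required.
Rule 3: employees 51 > 50 → Municipal License required.
Rule 4: Hazardous Materials Permit is not required → no effect.
Rule 5: employees 51 ≤ 96; closes 6:00 PM, after 5:00 PM → Small Employer Registration not required.
Rule 6: closes 6:00 PM, at/before 7:00 PM; employees 51 < 53 → Commercial Authorization required.
Rule 7: closes 6:00 PM, at/before 9:00 PM; employees 51 ≥ 47; floor area 7,500 square feet ≤ 11,200 square feet → Daytime License not required.
Rule 8: closes 6:00 PM, after 5:00 PM; employees 51 ≥ 37 → Commercial Permit not required.
Rule 9: offers live music → Annual License required.
Rule 10: does not handle hazardous materials; floor area 7,500 square feet ≥ 2,800 square feet → Annual Certificate not required.
Rule 11: Standard Authorization is not required → no effect.
Rule 12: does not handle hazardous materials; floor area 7,500 square feet ≤ 9,600 square feet → Hazardous Materials Registration not required.
Rule 13: closes 6:00 PM, at/before 1:00 AM → Compliance Registration required.
Rule 14: employees 51 > 38 → Standard Authorization not required.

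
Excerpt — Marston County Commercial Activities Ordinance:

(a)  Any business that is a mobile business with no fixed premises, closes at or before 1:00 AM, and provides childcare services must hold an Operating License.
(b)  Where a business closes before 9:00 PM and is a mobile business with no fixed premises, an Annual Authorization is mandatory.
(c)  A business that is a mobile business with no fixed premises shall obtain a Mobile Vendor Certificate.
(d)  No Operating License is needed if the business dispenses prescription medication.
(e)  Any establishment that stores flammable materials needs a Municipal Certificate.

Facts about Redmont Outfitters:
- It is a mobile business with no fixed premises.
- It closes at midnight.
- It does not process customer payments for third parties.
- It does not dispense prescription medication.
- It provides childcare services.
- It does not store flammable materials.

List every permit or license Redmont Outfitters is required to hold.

Mobile Vendor Certificate, Operating License

(a) is a mobile business with no fixed premises; closes midnight, at/before 1:00 AM; provides childcare services → Operating License required.
(b) closes midnight, after 9:00 PM; is a mobile business with no fixed premises → Annual Authorization not required.
(c) is a mobile business with no fixed premises → Mobile Vendor Certificate required.
(d) does not dispense prescription medication → Operating License exemption does not apply.
(e) does not store flammable materials → Municipal Certificate not required.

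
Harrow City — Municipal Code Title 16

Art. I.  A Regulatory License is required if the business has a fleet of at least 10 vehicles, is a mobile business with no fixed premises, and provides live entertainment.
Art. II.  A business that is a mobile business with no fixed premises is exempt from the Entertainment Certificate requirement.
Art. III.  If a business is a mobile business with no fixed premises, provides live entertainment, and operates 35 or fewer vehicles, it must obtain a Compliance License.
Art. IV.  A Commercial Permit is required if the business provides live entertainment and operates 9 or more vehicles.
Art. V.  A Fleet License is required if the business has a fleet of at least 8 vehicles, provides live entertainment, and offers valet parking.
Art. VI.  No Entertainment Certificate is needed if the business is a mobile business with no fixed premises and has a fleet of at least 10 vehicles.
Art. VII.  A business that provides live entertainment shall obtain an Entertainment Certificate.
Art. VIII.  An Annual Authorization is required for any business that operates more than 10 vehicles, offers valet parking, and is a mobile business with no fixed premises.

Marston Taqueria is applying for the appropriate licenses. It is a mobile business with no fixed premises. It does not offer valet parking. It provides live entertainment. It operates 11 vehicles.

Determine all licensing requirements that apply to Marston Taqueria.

Art. I. vehicles 11 ≥ 10; is a mobile business with no fixed premises; provides live entertainment → Regulatory License required.
Art. II. is a mobile business with no fixed premises → exempt from Entertainment Certificate.
Art. III. is a mobile business with no fixed premises; provides live entertainment; vehicles 11 ≤ 35 → Compliance License required.
Art. IV. provides live entertainment; vehicles 11 ≥ 9 → Commercial Permit required.
Art. V. vehicles 11 ≥ 8; provides live entertainment; does not offer valet parking → Fleet License not required.
Art. VI. is a mobile business with no fixed premises; vehicles 11 ≥ 10 → exempt from Entertainment Certificate.
Art. VII. provides live entertainment → Entertainment Certificate required.
Art. VIII. vehicles 11 > 10; does not offer valet parking; is a mobile business with no fixed premises → Annual Authorization not required.

Commercial Permit, Compliance License, Regulatory License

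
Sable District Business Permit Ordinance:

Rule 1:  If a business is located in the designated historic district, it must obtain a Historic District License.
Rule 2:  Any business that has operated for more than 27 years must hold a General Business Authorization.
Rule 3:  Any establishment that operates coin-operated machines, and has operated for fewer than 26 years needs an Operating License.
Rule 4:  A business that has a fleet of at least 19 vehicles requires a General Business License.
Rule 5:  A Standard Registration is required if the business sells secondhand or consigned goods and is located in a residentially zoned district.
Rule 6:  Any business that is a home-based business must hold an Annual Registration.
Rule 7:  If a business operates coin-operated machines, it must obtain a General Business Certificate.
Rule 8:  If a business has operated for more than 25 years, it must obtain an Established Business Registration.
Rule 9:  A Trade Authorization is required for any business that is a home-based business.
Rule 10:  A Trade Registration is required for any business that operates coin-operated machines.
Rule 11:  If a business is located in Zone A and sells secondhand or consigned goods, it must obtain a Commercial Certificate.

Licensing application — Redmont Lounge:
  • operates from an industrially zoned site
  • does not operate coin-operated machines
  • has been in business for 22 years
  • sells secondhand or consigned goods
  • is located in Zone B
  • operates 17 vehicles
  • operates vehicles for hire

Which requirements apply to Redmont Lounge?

None

Rule 1: is located in Zone B (not: is located in the designated historic district) → Historic District License not required.
Rule 2: years in business 22 ≤ 27 → General Business Authorization not required.
Rule 3: does not operate coin-operated machines; years in business 22 < 26 → Operating License not required.
Rule 4: vehicles 17 < 19 → General Business License not required.
Rule 5: sells secondhand or consigned goods; is located in Zone B (not: is located in a residentially zoned district) → Standard Registration not required.
Rule 6: operates from an industrially zoned site (not: is a home-based business) → Annual Registration not required.
Rule 7: does not operate coin-operated machines → General Business Certificate not required.
Rule 8: years in business 22 ≤ 25 → Established Business Registration not required.
Rule 9: operates from an industrially zoned site (not: is a home-based business) → Trade Authorization not required.
Rule 10: does not operate coin-operated machines → Trade Registration not required.
Rule 11: is located in Zone B (not: is located in Zone A); sells secondhand or consigned goods → Commercial Certificate not required.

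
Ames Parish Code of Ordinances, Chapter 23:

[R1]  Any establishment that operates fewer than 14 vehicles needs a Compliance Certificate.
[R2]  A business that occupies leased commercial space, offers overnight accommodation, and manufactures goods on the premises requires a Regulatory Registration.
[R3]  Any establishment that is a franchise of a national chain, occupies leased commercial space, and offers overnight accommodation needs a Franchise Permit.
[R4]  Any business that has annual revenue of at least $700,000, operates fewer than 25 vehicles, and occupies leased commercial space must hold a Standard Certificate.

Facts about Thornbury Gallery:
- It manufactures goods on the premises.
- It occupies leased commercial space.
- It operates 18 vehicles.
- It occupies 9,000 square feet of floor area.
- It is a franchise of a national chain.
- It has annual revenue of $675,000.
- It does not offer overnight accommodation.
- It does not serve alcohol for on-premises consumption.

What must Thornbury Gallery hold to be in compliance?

None

[R1] vehicles 18 ≥ 14 → Compliance Certificate not required.
[R2] occupies leased commercial space; does not offer overnight accommodation; manufactures goods on the premises → Regulatory Registration not required.
[R3] is a franchise of a national chain; occupies leased commercial space; does not offer overnight accommodation → Franchise Permit not required.
[R4] revenue $675,000 < $700,000; vehicles 18 < 25; occupies leased commercial space → Standard Certificate not required.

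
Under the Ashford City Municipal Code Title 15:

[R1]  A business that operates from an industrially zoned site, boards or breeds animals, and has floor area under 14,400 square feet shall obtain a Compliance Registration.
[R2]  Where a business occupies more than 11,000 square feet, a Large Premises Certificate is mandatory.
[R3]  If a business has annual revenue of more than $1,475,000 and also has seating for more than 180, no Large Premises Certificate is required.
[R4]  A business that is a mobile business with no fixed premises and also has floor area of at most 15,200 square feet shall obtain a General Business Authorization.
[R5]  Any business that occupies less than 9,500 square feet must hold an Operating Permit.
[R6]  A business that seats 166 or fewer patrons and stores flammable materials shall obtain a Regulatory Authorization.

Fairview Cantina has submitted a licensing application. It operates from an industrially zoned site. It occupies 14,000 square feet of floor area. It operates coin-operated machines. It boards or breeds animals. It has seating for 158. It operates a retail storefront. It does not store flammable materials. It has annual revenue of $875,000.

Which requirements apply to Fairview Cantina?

Compliance Registration, Large Premises Certificate

[R1] operates from an industrially zoned site; boards or breeds animals; floor area 14,000 square feet < 14,400 square feet → Compliance Registration required.
[R2] floor area 14,000 square feet > 11,000 square feet → Large Premises Certificate required.
[R3] revenue $875,000 ≤ $1,475,000; seating 158 ≤ 180 → Large Premises Certificate exemption does not apply.
[R4] operates from an industrially zoned site (not: is a mobile business with no fixed premises); floor area 14,000 square feet ≤ 15,200 square feet → General Business Authorization not required.
[R5] floor area 14,000 square feet ≥ 9,500 square feet → Operating Permit not required.
[R6] seating 158 ≤ 166; does not store flammable materials → Regulatory Authorization not required.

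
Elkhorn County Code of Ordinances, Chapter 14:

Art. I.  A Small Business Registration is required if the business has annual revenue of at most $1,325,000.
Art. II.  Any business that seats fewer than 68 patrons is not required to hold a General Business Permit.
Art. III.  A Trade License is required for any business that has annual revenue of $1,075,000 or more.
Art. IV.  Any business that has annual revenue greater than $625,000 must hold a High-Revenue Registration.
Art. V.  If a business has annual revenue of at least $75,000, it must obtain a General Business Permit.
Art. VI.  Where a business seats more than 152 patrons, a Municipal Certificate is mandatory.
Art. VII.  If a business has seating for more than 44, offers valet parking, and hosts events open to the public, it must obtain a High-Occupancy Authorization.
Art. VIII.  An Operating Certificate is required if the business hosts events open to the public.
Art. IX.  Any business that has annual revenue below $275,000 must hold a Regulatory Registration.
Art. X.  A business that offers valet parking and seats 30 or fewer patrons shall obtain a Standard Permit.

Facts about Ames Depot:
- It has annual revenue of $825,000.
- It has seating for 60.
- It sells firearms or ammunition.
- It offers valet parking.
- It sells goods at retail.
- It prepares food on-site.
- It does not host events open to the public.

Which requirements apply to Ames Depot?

High-Revenue Registration, Small Business Registration

Art. I. revenue $825,000 ≤ $1,325,000 → Small Business Registration required.
Art. II. seating 60 < 68 → exempt from General Business Permit.
Art. III. revenue $825,000 < $1,075,000 → Trade License not required.
Art. IV. revenue $825,000 > $625,000 → High-Revenue Registration required.
Art. V. revenue $825,000 ≥ $75,000 → General Business Permit required.
Art. VI. seating 60 ≤ 152 → Municipal Certificate not required.
Art. VII. seating 60 > 44; offers valet parking; does not host events open to the public → High-Occupancy Authorization not required.
Art. VIII. does not host events open to the public → Operating Certificate not required.
Art. IX. revenue $825,000 ≥ $275,000 → Regulatory Registration not required.
Art. X. offers valet parking; seating 60 > 30 → Standard Permit not required.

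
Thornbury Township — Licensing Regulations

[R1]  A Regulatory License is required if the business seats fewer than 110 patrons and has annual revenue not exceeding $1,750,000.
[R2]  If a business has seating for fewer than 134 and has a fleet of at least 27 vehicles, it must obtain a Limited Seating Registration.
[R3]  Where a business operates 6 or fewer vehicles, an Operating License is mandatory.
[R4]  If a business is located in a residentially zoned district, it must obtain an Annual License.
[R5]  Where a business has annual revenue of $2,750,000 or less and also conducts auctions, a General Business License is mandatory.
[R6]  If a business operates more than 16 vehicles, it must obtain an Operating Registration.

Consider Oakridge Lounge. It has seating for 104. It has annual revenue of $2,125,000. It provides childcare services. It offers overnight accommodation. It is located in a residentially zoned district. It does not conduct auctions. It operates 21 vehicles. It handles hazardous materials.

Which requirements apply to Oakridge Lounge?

Annual License, Operating Registration

[R1] seating 104 < 110; revenue $2,125,000 > $1,750,000 → Regulatory License not required.
[R2] seating 104 < 134; vehicles 21 < 27 → Limited Seating Registration not required.
[R3] vehicles 21 > 6 → Operating License not required.
[R4] is located in a residentially zoned district → Annual License required.
[R5] revenue $2,125,000 ≤ $2,750,000; does not conduct auctions → General Business License not required.
[R6] vehicles 21 > 16 → Operating Registration required.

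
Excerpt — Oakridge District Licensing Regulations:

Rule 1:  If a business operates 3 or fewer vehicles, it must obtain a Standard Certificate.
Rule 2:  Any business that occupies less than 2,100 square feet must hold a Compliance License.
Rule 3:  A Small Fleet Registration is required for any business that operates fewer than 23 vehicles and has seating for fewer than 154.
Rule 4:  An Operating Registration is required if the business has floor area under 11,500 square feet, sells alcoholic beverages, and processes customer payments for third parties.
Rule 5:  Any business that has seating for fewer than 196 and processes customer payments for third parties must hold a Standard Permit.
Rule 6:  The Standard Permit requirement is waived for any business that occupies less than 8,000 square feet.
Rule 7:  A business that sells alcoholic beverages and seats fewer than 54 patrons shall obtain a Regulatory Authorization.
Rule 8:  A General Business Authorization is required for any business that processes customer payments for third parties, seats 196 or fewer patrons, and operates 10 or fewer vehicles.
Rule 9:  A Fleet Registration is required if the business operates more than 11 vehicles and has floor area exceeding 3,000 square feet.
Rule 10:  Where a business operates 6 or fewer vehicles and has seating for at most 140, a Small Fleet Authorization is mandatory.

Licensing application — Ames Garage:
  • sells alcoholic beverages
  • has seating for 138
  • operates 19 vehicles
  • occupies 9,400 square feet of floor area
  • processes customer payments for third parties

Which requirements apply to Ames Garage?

Rule 1: vehicles 19 > 3 → Standard Certificate not required.
Rule 2: floor area 9,400 square feet ≥ 2,100 square feet → Compliance License not required.
Rule 3: vehicles 19 < 23; seating 138 < 154 → Small Fleet Registration required.
Rule 4: floor area 9,400 square feet < 11,500 square feet; sells alcoholic beverages; processes customer payments for third parties → Operating Registration required.
Rule 5: seating 138 < 196; processes customer payments for third parties → Standard Permit required.
Rule 6: floor area 9,400 square feet ≥ 8,000 square feet → Standard Permit exemption does not apply.
Rule 7: sells alcoholic beverages; seating 138 ≥ 54 → Regulatory Authorization not required.
Rule 8: processes customer payments for third parties; seating 138 ≤ 196; vehicles 19 > 10 → General Business Authorization not required.
Rule 9: vehicles 19 > 11; floor area 9,400 square feet > 3,000 square feet → Fleet Registration required.
Rule 10: vehicles 19 > 6; seating 138 ≤ 140 → Small Fleet Authorization not required.

Fleet Registration, Operating Registration, Small Fleet Registration, Standard Permit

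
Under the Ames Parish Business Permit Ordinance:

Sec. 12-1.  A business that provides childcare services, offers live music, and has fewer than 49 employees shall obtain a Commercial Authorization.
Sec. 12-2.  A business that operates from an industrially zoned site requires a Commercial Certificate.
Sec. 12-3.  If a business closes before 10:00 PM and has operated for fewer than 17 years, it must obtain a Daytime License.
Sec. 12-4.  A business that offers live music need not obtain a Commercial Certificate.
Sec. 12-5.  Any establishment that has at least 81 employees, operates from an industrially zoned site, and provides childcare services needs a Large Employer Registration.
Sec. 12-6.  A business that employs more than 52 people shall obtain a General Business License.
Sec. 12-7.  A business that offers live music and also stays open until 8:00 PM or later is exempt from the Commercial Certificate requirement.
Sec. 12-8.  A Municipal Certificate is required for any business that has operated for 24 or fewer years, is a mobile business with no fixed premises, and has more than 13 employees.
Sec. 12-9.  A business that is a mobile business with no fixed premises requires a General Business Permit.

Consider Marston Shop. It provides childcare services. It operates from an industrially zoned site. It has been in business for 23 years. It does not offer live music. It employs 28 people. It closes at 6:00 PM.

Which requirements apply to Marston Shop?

Commercial Certificate

Sec. 12-1. provides childcare services; does not offer live music; employees 28 < 49 → Commercial Authorization not required.
Sec. 12-2. operates from an industrially zoned site → Commercial Certificate required.
Sec. 12-3. closes 6:00 PM, at/before 10:00 PM; years in business 23 ≥ 17 → Daytime License not required.
Sec. 12-4. does not offer live music → Commercial Certificate exemption does not apply.
Sec. 12-5. employees 28 < 81; operates from an industrially zoned site; provides childcare services → Large Employer Registration not required.
Sec. 12-6. employees 28 ≤ 52 → General Business License not required.
Sec. 12-7. does not offer live music; closes 6:00 PM, at/before 8:00 PM → Commercial Certificate exemption does not apply.
Sec. 12-8. years in business 23 ≤ 24; operates from an industrially zoned site (not: is a mobile business with no fixed premises); employees 28 > 13 → Municipal Certificate not required.
Sec. 12-9. operates from an industrially zoned site (not: is a mobile business with no fixed premises) → General Business Permit not required.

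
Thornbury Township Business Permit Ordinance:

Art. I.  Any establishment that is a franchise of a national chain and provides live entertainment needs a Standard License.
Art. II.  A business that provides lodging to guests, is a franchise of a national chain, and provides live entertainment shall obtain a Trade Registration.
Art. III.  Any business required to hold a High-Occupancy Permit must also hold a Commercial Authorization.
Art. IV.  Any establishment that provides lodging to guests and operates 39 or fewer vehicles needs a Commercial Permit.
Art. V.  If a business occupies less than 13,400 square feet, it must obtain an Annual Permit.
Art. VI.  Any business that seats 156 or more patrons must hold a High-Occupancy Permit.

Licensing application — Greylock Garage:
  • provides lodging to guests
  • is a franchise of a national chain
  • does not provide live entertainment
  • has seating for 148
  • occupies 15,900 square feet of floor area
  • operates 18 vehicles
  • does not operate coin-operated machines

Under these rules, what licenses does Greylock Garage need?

Commercial Permit

Art. I. is a franchise of a national chain; does not provide live entertainment → Standard License not required.
Art. II. provides lodging to guests; is a franchise of a national chain; does not provide live entertainment → Trade Registration not required.
Art. III. High-Occupancy Permit is not required → no effect.
Art. IV. provides lodging to guests; vehicles 18 ≤ 39 → Commercial Permit required.
Art. V. floor area 15,900 square feet ≥ 13,400 square feet → Annual Permit not required.
Art. VI. seating 148 < 156 → High-Occupancy Permit not required.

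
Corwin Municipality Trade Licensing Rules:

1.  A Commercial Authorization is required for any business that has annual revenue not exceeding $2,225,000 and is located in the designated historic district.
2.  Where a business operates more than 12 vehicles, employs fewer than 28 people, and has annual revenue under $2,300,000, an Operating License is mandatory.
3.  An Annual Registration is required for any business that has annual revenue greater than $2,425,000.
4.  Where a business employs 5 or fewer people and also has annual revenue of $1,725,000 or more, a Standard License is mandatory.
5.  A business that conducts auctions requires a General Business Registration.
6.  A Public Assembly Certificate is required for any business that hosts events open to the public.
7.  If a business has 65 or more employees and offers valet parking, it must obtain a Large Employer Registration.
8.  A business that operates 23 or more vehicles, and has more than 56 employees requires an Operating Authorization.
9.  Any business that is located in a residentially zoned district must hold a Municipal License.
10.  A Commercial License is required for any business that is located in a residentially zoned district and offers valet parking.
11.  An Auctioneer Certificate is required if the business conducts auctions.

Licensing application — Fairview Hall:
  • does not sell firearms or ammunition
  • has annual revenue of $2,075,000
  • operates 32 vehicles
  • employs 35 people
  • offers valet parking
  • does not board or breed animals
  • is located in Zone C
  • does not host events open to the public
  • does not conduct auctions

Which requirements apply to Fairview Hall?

1. revenue $2,075,000 ≤ $2,225,000; is located in Zone C (not: is located in the designated historic district) → Commercial Authorization not required.
2. vehicles 32 > 12; employees 35 ≥ 28; revenue $2,075,000 < $2,300,000 → Operating License not required.
3. revenue $2,075,000 ≤ $2,425,000 → Annual Registration not required.
4. employees 35 > 5; revenue $2,075,000 ≥ $1,725,000 → Standard License not required.
5. does not conduct auctions → General Business Registration not required.
6. does not host events open to the public → Public Assembly Certificate not required.
7. employees 35 < 65; offers valet parking → Large Employer Registration not required.
8. vehicles 32 ≥ 23; employees 35 ≤ 56 → Operating Authorization not required.
9. is located in Zone C (not: is located in a residentially zoned district) → Municipal License not required.
10. is located in Zone C (not: is located in a residentially zoned district); offers valet parking → Commercial License not required.
11. does not conduct auctions → Auctioneer Certificate not required.

None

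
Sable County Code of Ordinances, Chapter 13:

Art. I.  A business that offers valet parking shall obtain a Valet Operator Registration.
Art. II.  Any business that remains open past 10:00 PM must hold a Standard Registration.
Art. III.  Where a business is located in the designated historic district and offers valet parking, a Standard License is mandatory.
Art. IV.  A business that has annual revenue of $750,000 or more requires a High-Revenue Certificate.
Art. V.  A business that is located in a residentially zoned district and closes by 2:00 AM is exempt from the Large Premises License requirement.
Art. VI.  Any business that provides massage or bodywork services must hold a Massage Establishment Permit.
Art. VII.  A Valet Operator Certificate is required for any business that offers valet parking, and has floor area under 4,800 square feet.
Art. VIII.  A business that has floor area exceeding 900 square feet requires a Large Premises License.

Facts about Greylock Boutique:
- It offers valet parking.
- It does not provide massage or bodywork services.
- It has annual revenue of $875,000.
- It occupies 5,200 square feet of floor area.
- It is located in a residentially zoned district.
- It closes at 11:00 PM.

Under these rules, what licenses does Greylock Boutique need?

High-Revenue Certificate, Standard Registration, Valet Operator Registration

Art. I. offers valet parking → Valet Operator Registration required.
Art. II. closes 11:00 PM, after 10:00 PM → Standard Registration required.
Art. III. is located in a residentially zoned district (not: is located in the designated historic district); offers valet parking → Standard License not required.
Art. IV. revenue $875,000 ≥ $750,000 → High-Revenue Certificate required.
Art. V. is located in a residentially zoned district; closes 11:00 PM, at/before 2:00 AM → exempt from Large Premises License.
Art. VI. does not provide massage or bodywork services → Massage Establishment Permit not required.
Art. VII. offers valet parking; floor area 5,200 square feet ≥ 4,800 square feet → Valet Operator Certificate not required.
Art. VIII. floor area 5,200 square feet > 900 square feet → Large Premises License required.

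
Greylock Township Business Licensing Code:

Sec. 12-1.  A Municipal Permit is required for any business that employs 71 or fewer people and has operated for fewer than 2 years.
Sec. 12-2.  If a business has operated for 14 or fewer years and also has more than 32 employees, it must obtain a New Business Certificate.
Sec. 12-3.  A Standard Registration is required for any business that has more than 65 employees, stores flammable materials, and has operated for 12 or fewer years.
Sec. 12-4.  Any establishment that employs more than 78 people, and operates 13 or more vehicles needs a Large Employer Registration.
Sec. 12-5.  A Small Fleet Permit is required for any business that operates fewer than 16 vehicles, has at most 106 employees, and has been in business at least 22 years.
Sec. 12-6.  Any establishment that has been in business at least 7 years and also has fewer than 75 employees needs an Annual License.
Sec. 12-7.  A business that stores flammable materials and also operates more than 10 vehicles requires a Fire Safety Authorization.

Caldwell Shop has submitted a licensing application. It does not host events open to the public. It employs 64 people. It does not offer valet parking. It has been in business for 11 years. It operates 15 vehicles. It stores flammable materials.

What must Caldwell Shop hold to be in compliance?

Annual License, Fire Safety Authorization, New Business Certificate

Sec. 12-1. employees 64 ≤ 71; years in business 11 ≥ 2 → Municipal Permit not required.
Sec. 12-2. years in business 11 ≤ 14; employees 64 > 32 → New Business Certificate required.
Sec. 12-3. employees 64 ≤ 65; stores flammable materials; years in business 11 ≤ 12 → Standard Registration not required.
Sec. 12-4. employees 64 ≤ 78; vehicles 15 ≥ 13 → Large Employer Registration not required.
Sec. 12-5. vehicles 15 < 16; employees 64 ≤ 106; years in business 11 < 22 → Small Fleet Permit not required.
Sec. 12-6. years in business 11 ≥ 7; employees 64 < 75 → Annual License required.
Sec. 12-7. stores flammable materials; vehicles 15 > 10 → Fire Safety Authorization required.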